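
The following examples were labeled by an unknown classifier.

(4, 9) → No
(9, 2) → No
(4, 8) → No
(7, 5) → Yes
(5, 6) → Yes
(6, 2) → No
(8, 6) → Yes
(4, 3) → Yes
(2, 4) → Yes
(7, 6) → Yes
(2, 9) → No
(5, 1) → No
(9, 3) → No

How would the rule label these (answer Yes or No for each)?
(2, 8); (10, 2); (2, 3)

All 'Yes' examples share one property — |first − second| ≤ 2 — and every 'No' example lacks it.
(2, 8): |2−8| = 6, does not pass → No.
(10, 2): |10−2| = 8, does not pass → No.
(2, 3): |2−3| = 1, matches → Yes.

No, No, Yes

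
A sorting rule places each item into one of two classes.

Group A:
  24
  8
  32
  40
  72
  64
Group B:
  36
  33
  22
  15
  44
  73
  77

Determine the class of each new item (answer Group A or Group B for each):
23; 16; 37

Group B, Group A, Group B

The simplest hypothesis consistent with all the labels is: multiple of 8.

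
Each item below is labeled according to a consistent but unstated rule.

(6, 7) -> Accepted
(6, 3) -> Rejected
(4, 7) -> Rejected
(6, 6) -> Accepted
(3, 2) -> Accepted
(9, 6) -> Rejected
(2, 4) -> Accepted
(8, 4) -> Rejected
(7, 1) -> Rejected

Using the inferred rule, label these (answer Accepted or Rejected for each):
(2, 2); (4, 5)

One predicate separates the groups cleanly: |first − second| ≤ 2.
(2, 2) → |2−2| = 0 → Accepted. (4, 5) → |4−5| = 1 → Accepted.

Accepted, Accepted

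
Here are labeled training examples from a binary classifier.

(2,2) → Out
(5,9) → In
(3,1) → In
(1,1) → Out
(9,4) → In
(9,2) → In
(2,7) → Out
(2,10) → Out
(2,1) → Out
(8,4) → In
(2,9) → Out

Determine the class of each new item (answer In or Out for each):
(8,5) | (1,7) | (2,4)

In, Out, Out

The rule appears to be: first ≥ 3.
In: (8,5), since first 8. Out: (1,7), since first 1. Out: (2,4), since first 2.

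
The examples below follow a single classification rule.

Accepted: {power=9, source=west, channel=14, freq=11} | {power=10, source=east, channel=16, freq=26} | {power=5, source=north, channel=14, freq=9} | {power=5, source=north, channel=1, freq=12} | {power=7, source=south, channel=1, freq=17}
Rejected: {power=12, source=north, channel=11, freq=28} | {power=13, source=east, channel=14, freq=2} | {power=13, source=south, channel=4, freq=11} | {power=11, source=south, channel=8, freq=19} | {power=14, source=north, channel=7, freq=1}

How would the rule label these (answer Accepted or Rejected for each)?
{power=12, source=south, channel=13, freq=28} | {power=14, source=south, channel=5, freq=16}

Rejected, Rejected

'Accepted' ⟺ power ≤ 10.
{power=12, source=south, channel=13, freq=28} → power = 12 → Rejected. {power=14, source=south, channel=5, freq=16} → power = 14 → Rejected.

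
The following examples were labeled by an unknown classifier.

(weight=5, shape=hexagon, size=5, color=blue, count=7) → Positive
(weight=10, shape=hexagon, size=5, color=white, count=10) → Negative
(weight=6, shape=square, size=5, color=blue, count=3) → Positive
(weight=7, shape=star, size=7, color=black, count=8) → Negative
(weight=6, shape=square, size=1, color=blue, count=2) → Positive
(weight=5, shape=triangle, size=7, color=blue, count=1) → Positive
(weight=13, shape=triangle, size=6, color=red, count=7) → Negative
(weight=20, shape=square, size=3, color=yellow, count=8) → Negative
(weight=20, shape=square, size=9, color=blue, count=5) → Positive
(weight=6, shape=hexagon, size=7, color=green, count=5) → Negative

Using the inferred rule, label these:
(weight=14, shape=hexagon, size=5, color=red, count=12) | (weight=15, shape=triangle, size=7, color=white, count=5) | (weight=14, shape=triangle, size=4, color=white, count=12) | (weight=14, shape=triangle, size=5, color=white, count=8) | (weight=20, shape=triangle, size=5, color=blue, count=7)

Negative, Negative, Negative, Negative, Positive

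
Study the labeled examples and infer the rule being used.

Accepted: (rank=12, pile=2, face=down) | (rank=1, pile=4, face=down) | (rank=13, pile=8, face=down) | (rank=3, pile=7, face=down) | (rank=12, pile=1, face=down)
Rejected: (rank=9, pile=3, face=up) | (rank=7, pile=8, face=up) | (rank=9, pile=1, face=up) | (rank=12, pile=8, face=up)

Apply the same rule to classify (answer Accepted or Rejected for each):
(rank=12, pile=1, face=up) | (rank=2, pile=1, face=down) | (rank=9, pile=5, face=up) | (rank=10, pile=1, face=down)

Rejected, Accepted, Rejected, Accepted

Every 'Accepted' example satisfies: face is down. None of the 'Rejected' examples do.
(rank=12, pile=1, face=up): face is up, doesn't match → Rejected. (rank=2, pile=1, face=down): face is down, fits → Accepted. (rank=9, pile=5, face=up): face is up, doesn't match → Rejected. (rank=10, pile=1, face=down): face is down, fits → Accepted.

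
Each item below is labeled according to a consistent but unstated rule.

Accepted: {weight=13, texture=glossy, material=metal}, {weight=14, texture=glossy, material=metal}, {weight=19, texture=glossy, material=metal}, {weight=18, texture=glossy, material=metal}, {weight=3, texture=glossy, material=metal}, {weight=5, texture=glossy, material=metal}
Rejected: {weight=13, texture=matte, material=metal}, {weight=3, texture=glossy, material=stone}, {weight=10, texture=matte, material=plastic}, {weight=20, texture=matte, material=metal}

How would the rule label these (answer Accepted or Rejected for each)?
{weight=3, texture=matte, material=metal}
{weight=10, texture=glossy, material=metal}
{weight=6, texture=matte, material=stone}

Rejected, Accepted, Rejected

The simplest hypothesis consistent with all the labels is: material is metal AND texture is glossy.
{weight=3, texture=matte, material=metal}: material is metal, texture is matte, fails this test → Rejected.
{weight=10, texture=glossy, material=metal}: material is metal, texture is glossy, matches → Accepted.
{weight=6, texture=matte, material=stone}: material is stone, texture is matte, fails this test → Rejected.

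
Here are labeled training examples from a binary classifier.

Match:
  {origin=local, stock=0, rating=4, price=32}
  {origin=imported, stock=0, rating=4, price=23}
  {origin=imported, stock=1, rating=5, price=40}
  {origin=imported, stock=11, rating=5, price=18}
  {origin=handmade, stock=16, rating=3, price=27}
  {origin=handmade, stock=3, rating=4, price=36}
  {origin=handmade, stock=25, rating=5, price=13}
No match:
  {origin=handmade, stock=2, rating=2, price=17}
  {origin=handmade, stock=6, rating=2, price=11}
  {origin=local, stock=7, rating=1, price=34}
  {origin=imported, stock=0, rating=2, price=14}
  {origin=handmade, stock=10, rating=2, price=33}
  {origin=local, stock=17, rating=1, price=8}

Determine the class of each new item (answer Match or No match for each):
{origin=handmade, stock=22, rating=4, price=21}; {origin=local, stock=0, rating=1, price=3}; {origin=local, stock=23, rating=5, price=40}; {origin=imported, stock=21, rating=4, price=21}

The simplest hypothesis consistent with all the labels is: rating ≥ 3.
{origin=handmade, stock=22, rating=4, price=21} — rating = 4, hence Match.
{origin=local, stock=0, rating=1, price=3} — rating = 1, hence No match.
{origin=local, stock=23, rating=5, price=40} — rating = 5, hence Match.
{origin=imported, stock=21, rating=4, price=21} — rating = 4, hence Match.

Match, No match, Match, Match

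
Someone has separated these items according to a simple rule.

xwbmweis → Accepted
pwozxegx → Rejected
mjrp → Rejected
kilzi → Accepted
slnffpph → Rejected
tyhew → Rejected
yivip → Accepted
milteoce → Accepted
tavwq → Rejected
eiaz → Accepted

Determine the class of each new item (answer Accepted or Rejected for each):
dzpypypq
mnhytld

Rejected, Rejected

The rule appears to be: contains 'i'.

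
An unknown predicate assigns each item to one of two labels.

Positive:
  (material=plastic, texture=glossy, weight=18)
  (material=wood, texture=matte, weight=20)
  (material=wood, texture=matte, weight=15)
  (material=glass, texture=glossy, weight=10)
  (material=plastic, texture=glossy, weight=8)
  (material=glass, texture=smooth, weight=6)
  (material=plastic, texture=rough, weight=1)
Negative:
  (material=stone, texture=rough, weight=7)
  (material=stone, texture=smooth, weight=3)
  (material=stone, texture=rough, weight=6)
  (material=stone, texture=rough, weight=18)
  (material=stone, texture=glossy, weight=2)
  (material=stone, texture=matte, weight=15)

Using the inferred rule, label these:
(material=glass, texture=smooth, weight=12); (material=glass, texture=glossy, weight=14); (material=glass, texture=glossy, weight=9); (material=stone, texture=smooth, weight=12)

Positive, Positive, Positive, Negative

The distinguishing property — material is not stone — holds for all the 'Positive' cases and none of the 'Negative' cases.
(material=glass, texture=smooth, weight=12): material is glass, qualifies → Positive.
(material=glass, texture=glossy, weight=14): material is glass, qualifies → Positive.
(material=glass, texture=glossy, weight=9): material is glass, qualifies → Positive.
(material=stone, texture=smooth, weight=12): material is stone, does not pass → Negative.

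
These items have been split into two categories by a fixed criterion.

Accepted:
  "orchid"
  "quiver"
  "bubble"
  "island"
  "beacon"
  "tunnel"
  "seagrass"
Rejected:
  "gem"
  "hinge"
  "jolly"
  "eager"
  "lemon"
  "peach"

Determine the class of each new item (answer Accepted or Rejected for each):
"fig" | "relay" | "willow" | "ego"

Rejected, Rejected, Accepted, Rejected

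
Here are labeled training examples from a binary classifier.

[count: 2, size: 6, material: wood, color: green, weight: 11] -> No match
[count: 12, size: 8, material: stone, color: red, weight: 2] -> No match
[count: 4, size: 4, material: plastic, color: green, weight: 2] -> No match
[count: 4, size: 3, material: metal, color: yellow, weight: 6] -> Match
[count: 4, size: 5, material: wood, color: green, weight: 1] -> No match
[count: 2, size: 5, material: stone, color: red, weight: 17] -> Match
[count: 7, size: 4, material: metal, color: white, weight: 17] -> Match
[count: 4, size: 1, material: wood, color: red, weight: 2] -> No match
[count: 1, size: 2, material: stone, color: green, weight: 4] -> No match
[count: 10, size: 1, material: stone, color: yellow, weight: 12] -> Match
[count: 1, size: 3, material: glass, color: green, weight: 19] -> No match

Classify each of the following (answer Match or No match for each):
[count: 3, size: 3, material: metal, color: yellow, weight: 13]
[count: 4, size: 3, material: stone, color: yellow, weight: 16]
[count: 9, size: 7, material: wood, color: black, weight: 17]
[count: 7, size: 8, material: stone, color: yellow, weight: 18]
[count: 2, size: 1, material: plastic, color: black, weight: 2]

A rule that fits every label: color is yellow OR weight = 17 — true of each 'Match' example, false of each 'No match' one.
[count: 3, size: 3, material: metal, color: yellow, weight: 13]: color is yellow, weight = 13 — passes, so Match.
[count: 4, size: 3, material: stone, color: yellow, weight: 16]: color is yellow, weight = 16 — passes, so Match.
[count: 9, size: 7, material: wood, color: black, weight: 17]: color is black, weight = 17 — passes, so Match.
[count: 7, size: 8, material: stone, color: yellow, weight: 18]: color is yellow, weight = 18 — passes, so Match.
[count: 2, size: 1, material: plastic, color: black, weight: 2]: color is black, weight = 2 — fails this test, so No match.

Match, Match, Match, Match, No match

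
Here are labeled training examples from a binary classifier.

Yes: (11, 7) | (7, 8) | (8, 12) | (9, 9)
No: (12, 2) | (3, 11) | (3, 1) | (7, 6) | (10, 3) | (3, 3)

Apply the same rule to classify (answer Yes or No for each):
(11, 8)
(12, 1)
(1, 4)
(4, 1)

Yes, No, No, No

The simplest hypothesis consistent with all the labels is: sum ≥ 15.
(11, 8) — 11+8 = 19, hence Yes.
(12, 1) — 12+1 = 13, hence No.
(1, 4) — 1+4 = 5, hence No.
(4, 1) — 4+1 = 5, hence No.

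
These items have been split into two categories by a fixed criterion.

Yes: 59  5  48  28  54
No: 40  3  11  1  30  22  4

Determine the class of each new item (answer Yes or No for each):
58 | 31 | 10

The pattern is that an item is 'Yes' exactly when: digit sum ≥ 5.

Yes, No, No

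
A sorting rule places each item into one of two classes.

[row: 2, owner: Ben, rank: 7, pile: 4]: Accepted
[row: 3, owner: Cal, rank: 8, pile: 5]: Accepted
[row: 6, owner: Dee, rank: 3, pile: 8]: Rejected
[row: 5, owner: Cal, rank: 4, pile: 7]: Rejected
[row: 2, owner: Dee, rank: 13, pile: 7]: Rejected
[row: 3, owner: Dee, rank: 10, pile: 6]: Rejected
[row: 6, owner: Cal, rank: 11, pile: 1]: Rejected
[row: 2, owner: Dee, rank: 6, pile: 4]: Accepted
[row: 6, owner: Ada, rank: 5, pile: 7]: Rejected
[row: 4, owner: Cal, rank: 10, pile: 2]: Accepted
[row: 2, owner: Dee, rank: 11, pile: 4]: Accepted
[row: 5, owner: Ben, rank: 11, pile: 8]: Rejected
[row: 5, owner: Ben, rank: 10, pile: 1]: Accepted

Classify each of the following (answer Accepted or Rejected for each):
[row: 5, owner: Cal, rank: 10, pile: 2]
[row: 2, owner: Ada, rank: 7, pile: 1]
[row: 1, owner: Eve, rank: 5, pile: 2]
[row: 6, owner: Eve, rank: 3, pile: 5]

Accepted, Accepted, Accepted, Rejected

The simplest hypothesis consistent with all the labels is: pile ≤ 5 AND row ≤ 5.
[row: 5, owner: Cal, rank: 10, pile: 2]: pile = 2, row = 5, matches → Accepted. [row: 2, owner: Ada, rank: 7, pile: 1]: pile = 1, row = 2, matches → Accepted. [row: 1, owner: Eve, rank: 5, pile: 2]: pile = 2, row = 1, matches → Accepted. [row: 6, owner: Eve, rank: 3, pile: 5]: pile = 5, row = 6, fails the rule → Rejected.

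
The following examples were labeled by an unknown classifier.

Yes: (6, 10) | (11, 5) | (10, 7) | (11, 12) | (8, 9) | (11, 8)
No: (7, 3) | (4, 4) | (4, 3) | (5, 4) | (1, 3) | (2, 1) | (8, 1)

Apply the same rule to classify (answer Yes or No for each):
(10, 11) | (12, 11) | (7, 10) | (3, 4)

The distinguishing property — sum ≥ 16 — holds for all the 'Yes' cases and none of the 'No' cases.
Yes: (10, 11), since 10+11 = 21.
Yes: (12, 11), since 12+11 = 23.
Yes: (7, 10), since 7+10 = 17.
No: (3, 4), since 3+4 = 7.

Yes, Yes, Yes, No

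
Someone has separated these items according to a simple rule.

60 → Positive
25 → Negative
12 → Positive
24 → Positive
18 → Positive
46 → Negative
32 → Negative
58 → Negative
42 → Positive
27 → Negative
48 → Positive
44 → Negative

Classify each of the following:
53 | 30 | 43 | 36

The common property of the 'Positive' items is: multiple of 6. No 'Negative' item has it.
53: 53 = 6·8 + 5, does not pass → Negative. 30: 30 = 6·5, fits → Positive. 43: 43 = 6·7 + 1, does not pass → Negative. 36: 36 = 6·6, fits → Positive.

Negative, Positive, Negative, Positive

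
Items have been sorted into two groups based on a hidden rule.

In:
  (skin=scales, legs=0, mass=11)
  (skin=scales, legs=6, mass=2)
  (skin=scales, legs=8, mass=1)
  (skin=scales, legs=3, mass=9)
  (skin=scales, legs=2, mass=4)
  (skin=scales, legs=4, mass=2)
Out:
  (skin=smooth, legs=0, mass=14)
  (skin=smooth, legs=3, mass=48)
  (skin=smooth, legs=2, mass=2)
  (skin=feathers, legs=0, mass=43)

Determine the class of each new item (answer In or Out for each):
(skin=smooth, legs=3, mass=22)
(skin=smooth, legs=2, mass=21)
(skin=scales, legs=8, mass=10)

Out, Out, In

A rule that fits every label: skin is scales — true of each 'In' example, false of each 'Out' one.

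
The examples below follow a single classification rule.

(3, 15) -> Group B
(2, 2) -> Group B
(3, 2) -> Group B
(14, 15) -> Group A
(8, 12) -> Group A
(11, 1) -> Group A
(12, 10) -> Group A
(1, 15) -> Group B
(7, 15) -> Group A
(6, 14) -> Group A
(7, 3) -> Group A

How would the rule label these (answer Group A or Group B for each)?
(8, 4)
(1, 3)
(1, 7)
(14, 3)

Group A, Group B, Group B, Group A

The pattern is that an item is 'Group A' exactly when: first ≥ 6.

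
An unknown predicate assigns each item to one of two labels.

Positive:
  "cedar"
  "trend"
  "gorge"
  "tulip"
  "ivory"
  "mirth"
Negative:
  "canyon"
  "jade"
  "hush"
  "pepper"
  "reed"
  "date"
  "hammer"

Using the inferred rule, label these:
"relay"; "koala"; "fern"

One predicate separates the groups cleanly: odd length.

Positive, Positive, Negative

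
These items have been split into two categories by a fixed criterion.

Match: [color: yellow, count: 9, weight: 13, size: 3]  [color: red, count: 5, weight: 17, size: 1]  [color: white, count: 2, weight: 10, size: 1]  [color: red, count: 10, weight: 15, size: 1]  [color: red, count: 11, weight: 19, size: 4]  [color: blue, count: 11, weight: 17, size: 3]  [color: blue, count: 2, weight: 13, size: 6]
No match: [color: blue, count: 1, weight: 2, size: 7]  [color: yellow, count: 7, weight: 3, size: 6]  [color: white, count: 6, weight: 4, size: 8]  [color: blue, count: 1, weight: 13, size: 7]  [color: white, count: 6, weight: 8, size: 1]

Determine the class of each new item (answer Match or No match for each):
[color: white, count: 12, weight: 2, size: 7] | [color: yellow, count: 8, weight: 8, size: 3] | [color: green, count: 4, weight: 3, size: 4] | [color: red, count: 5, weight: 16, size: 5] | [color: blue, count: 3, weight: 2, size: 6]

No match, No match, No match, Match, No match

'Match' ⟺ weight ≥ 10 AND size ≤ 6.
[color: white, count: 12, weight: 2, size: 7] → weight = 2, size = 7 → No match. [color: yellow, count: 8, weight: 8, size: 3] → weight = 8, size = 3 → No match. [color: green, count: 4, weight: 3, size: 4] → weight = 3, size = 4 → No match. [color: red, count: 5, weight: 16, size: 5] → weight = 16, size = 5 → Match. [color: blue, count: 3, weight: 2, size: 6] → weight = 2, size = 6 → No match.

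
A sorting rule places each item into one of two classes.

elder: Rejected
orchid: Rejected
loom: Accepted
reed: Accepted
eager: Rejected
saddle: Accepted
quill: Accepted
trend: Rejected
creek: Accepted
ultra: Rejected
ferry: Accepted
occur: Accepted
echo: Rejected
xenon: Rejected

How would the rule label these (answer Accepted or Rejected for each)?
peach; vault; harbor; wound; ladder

The pattern is that an item is 'Accepted' exactly when: has a double letter.
peach: no doubled letter, doesn't match → Rejected.
vault: no doubled letter, doesn't match → Rejected.
harbor: no doubled letter, doesn't match → Rejected.
wound: no doubled letter, doesn't match → Rejected.
ladder: 'dd' doubled, matches → Accepted.

Rejected, Rejected, Rejected, Rejected, Accepted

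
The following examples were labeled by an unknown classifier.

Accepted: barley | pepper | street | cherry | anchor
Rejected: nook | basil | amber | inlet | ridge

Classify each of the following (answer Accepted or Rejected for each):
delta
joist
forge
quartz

Rejected, Rejected, Rejected, Accepted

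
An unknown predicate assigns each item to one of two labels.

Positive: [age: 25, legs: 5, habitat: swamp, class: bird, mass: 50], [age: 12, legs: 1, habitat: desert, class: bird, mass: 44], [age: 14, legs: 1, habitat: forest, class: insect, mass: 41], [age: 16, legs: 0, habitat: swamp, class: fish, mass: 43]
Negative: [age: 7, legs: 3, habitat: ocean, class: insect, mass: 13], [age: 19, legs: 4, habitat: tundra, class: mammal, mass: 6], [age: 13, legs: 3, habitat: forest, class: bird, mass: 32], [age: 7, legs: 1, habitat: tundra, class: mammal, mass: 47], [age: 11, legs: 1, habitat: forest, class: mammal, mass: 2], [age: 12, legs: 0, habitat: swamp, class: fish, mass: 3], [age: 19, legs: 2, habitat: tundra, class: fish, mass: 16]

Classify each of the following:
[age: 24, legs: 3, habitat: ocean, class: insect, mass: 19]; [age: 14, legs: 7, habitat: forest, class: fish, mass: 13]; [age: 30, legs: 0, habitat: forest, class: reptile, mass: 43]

The common property of the 'Positive' items is: age ≥ 11 AND mass ≥ 41. No 'Negative' item has it.
[age: 24, legs: 3, habitat: ocean, class: insect, mass: 19]: Negative (age = 24, mass = 19). [age: 14, legs: 7, habitat: forest, class: fish, mass: 13]: Negative (age = 14, mass = 13). [age: 30, legs: 0, habitat: forest, class: reptile, mass: 43]: Positive (age = 30, mass = 43).

Negative, Negative, Positive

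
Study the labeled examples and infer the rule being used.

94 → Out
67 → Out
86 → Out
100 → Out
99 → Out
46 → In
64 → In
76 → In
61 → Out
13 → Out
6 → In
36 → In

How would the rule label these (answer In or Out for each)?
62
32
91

The common property of the 'In' items is: even AND at most 76. No 'Out' item has it.
62: In (62 is even, 62 ≤ 76).
32: In (32 is even, 32 ≤ 76).
91: Out (91 is odd, 91 > 76).

In, In, Out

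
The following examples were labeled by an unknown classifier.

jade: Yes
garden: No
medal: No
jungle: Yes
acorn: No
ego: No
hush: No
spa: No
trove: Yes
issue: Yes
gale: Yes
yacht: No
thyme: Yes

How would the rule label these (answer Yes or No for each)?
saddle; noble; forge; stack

Looking at the examples, the only property every 'Yes' case has and every 'No' case lacks is: ends with 'e'.
Yes: saddle, since ends with 'e'. Yes: noble, since ends with 'e'. Yes: forge, since ends with 'e'. No: stack, since ends with 'k'.

Yes, Yes, Yes, No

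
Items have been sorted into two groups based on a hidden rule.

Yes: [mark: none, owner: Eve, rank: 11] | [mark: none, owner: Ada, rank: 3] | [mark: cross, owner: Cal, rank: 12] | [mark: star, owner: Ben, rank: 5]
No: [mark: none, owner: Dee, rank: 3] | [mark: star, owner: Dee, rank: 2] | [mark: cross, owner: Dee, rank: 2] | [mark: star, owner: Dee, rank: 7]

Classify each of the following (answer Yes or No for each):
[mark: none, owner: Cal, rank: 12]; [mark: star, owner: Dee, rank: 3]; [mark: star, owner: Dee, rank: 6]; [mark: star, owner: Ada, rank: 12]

Yes, No, No, Yes

One predicate separates the groups cleanly: owner is not Dee.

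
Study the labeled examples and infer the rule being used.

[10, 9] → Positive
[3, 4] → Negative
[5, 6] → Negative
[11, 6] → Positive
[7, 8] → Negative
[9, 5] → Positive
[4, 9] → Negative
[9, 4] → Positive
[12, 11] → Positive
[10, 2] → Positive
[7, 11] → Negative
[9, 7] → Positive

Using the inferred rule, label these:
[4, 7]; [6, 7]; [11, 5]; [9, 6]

Negative, Negative, Positive, Positive

'Positive' ⟺ first > second.
[4, 7]: 4 < 7 — does not fit, so Negative.
[6, 7]: 6 < 7 — does not fit, so Negative.
[11, 5]: 11 > 5 — checks out, so Positive.
[9, 6]: 9 > 6 — checks out, so Positive.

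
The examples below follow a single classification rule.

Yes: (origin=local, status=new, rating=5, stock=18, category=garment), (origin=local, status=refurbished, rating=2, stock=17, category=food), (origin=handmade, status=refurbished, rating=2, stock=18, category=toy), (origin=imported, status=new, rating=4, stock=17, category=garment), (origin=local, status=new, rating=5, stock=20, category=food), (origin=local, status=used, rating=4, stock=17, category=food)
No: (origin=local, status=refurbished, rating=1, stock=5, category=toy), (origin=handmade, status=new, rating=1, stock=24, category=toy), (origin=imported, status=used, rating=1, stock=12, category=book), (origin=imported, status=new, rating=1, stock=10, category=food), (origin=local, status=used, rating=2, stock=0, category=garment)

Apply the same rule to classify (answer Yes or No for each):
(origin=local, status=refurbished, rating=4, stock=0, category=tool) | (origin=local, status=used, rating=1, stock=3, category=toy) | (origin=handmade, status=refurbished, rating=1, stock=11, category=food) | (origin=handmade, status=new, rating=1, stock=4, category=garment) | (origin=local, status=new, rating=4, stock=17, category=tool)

The classifier is using: stock ≥ 5 AND rating ≥ 2.

No, No, No, No, Yes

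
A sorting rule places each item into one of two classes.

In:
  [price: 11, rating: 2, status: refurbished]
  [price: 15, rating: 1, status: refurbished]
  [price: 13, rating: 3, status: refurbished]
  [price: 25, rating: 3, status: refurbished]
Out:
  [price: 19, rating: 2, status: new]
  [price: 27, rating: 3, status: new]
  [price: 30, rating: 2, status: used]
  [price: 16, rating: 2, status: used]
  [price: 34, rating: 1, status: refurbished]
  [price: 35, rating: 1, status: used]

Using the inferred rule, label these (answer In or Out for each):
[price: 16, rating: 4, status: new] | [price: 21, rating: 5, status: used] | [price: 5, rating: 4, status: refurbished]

The simplest hypothesis consistent with all the labels is: status is refurbished AND price ≤ 25.
[price: 16, rating: 4, status: new]: status is new, price = 16, lacks this property → Out. [price: 21, rating: 5, status: used]: status is used, price = 21, lacks this property → Out. [price: 5, rating: 4, status: refurbished]: status is refurbished, price = 5, fits → In.

Out, Out, In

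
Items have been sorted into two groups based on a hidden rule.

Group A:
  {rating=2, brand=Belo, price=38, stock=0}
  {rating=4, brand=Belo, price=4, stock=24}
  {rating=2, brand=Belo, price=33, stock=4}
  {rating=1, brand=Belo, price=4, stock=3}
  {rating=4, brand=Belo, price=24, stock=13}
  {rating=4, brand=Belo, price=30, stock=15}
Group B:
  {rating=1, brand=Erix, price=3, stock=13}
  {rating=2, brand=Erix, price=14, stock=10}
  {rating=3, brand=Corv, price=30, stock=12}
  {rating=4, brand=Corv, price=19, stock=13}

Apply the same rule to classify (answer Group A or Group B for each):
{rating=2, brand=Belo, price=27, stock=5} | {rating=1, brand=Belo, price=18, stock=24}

Group A, Group A

The simplest hypothesis consistent with all the labels is: brand is Belo.
{rating=2, brand=Belo, price=27, stock=5}: brand is Belo — checks out, so Group A. {rating=1, brand=Belo, price=18, stock=24}: brand is Belo — checks out, so Group A.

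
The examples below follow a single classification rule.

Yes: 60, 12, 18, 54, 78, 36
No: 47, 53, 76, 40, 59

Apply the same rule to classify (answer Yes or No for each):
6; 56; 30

Yes, No, Yes

Every 'Yes' example satisfies: multiple of 3. None of the 'No' examples do.
6: Yes (6 = 3·2). 56: No (56 = 3·18 + 2). 30: Yes (30 = 3·10).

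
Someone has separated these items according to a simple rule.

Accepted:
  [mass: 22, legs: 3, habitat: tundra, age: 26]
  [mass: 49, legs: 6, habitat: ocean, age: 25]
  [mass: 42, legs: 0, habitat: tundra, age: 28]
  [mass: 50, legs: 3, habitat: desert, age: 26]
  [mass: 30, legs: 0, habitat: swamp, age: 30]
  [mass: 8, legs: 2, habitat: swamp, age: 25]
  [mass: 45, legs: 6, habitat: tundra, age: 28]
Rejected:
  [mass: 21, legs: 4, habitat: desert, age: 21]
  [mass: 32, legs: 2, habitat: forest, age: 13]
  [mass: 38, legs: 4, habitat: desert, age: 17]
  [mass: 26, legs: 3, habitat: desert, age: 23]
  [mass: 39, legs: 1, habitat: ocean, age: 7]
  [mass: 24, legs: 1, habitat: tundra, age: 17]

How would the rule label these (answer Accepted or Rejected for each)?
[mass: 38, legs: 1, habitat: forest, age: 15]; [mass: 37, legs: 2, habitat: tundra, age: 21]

Rejected, Rejected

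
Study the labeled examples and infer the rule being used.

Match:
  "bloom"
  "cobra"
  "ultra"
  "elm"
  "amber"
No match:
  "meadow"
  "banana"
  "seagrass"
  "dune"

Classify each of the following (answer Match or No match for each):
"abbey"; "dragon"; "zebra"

Match, No match, Match

'Match' ⟺ odd length.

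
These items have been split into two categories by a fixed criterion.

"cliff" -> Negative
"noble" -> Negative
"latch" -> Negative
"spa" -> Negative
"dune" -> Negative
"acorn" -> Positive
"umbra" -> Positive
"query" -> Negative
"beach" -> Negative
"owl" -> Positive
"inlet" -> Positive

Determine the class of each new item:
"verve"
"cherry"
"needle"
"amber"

Negative, Negative, Negative, Positive

Comparing the two groups points to one rule — starts with a vowel.
"verve": Negative (starts with 'v').
"cherry": Negative (starts with 'c').
"needle": Negative (starts with 'n').
"amber": Positive (starts with 'a').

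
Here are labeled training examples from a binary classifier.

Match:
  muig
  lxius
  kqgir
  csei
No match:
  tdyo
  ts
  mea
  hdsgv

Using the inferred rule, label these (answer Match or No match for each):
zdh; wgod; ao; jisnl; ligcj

No match, No match, No match, Match, Match

The pattern is that an item is 'Match' exactly when: contains 'i'.
zdh: no 'i' — does not fit, so No match.
wgod: no 'i' — does not fit, so No match.
ao: no 'i' — does not fit, so No match.
jisnl: has 'i' — satisfies this, so Match.
ligcj: has 'i' — satisfies this, so Match.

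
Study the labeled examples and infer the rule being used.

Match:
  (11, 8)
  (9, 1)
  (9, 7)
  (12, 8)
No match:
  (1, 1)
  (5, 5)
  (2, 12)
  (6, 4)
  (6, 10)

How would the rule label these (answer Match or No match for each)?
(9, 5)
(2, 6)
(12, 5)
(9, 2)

The distinguishing property — first ≥ 7 — holds for all the 'Match' cases and none of the 'No match' cases.
Match: (9, 5), since first 9. No match: (2, 6), since first 2. Match: (12, 5), since first 12. Match: (9, 2), since first 9.

Match, No match, Match, Match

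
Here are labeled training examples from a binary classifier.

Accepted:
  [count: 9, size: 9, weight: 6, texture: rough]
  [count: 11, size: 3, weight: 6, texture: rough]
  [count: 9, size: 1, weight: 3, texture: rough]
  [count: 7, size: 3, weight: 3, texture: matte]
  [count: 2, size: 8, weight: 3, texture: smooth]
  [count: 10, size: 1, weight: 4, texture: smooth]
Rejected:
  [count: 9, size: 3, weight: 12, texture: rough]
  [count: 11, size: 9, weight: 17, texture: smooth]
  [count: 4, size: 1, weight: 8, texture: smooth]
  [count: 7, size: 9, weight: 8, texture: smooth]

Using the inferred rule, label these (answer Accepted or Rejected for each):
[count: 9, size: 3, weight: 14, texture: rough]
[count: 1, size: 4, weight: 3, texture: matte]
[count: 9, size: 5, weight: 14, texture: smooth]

One predicate separates the groups cleanly: weight ≤ 6.
[count: 9, size: 3, weight: 14, texture: rough] — weight = 14, hence Rejected.
[count: 1, size: 4, weight: 3, texture: matte] — weight = 3, hence Accepted.
[count: 9, size: 5, weight: 14, texture: smooth] — weight = 14, hence Rejected.

Rejected, Accepted, Rejected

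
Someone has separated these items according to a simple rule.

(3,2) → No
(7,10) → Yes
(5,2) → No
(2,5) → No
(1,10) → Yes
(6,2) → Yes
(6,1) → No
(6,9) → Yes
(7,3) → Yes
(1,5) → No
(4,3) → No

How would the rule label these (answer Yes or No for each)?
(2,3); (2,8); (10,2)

No, Yes, Yes

The common property of the 'Yes' items is: sum ≥ 8. No 'No' item has it.
No: (2,3), since 2+3 = 5. Yes: (2,8), since 2+8 = 10. Yes: (10,2), since 10+2 = 12.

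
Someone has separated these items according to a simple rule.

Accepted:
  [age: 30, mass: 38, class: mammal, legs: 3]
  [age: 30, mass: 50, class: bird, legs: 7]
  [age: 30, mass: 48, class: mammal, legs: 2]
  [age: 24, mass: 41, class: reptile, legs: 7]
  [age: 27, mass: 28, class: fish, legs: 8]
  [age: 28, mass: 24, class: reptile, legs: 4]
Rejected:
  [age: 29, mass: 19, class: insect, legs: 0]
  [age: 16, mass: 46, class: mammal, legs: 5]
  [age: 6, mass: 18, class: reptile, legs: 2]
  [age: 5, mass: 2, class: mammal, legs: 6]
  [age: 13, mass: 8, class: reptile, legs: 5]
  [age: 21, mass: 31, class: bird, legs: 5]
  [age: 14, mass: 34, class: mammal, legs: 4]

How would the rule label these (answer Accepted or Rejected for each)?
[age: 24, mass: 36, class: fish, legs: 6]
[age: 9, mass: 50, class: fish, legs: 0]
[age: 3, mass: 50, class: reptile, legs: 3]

One predicate separates the groups cleanly: legs ≥ 2 AND age ≥ 24.

Accepted, Rejected, Rejected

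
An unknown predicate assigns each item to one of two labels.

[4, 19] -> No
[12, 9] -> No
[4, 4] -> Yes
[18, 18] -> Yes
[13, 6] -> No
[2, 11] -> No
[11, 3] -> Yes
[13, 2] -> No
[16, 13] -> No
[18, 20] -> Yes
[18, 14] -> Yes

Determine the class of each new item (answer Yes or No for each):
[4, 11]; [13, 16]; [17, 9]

The simplest hypothesis consistent with all the labels is: sum is even.
No: [4, 11], since 4+11 = 15. No: [13, 16], since 13+16 = 29. Yes: [17, 9], since 17+9 = 26.

No, No, Yes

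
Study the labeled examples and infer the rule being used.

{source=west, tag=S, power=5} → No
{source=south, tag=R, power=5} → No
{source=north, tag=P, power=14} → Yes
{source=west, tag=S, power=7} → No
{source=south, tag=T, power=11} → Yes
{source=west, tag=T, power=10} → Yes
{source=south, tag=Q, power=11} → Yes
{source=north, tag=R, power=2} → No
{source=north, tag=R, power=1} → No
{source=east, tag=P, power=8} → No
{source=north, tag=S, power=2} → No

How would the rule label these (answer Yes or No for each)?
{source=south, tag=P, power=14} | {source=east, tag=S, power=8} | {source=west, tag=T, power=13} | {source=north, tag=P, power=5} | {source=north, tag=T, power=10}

The distinguishing property — power ≥ 10 — holds for all the 'Yes' cases and none of the 'No' cases.
{source=south, tag=P, power=14} → power = 14 → Yes. {source=east, tag=S, power=8} → power = 8 → No. {source=west, tag=T, power=13} → power = 13 → Yes. {source=north, tag=P, power=5} → power = 5 → No. {source=north, tag=T, power=10} → power = 10 → Yes.

Yes, No, Yes, No, Yes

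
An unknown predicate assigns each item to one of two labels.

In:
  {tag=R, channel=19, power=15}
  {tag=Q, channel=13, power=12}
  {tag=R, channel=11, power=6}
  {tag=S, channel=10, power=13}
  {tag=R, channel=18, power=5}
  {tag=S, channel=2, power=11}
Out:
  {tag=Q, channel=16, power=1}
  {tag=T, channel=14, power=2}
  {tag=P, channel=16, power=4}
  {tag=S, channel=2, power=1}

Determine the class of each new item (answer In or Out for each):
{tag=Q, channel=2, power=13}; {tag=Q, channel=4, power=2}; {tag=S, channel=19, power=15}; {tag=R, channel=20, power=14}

The common property of the 'In' items is: power ≥ 5. No 'Out' item has it.
{tag=Q, channel=2, power=13}: power = 13, passes → In.
{tag=Q, channel=4, power=2}: power = 2, does not satisfy this → Out.
{tag=S, channel=19, power=15}: power = 15, passes → In.
{tag=R, channel=20, power=14}: power = 14, passes → In.

In, Out, In, In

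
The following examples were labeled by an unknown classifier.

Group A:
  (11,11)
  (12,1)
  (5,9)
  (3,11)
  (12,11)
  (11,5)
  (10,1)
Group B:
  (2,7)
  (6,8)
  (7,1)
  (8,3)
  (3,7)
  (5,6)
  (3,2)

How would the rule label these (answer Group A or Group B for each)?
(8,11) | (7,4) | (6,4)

'Group A' ⟺ max ≥ 9.
(8,11) → max 11 → Group A.
(7,4) → max 7 → Group B.
(6,4) → max 6 → Group B.

Group A, Group B, Group B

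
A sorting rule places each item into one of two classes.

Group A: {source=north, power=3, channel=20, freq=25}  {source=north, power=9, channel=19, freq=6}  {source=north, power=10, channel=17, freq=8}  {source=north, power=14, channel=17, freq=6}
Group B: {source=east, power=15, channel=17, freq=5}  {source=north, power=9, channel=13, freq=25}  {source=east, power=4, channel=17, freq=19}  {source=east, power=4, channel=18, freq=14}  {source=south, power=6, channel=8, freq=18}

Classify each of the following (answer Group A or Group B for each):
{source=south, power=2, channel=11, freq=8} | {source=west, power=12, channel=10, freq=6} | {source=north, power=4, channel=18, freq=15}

Group B, Group B, Group A

The pattern is that an item is 'Group A' exactly when: source is north AND channel ≥ 17.
{source=south, power=2, channel=11, freq=8}: source is south, channel = 11, doesn't qualify → Group B. {source=west, power=12, channel=10, freq=6}: source is west, channel = 10, doesn't qualify → Group B. {source=north, power=4, channel=18, freq=15}: source is north, channel = 18, satisfies this → Group A.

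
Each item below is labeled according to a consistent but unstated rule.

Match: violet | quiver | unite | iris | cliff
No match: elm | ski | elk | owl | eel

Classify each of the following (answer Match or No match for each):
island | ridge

Match, Match

'Match' ⟺ length ≥ 4.
island → length 6 → Match.
ridge → length 5 → Match.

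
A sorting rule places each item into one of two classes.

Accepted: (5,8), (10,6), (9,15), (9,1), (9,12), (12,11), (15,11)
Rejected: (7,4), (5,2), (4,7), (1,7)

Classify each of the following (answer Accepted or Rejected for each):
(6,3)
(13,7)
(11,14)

The pattern is that an item is 'Accepted' exactly when: max ≥ 8.
(6,3): Rejected (max 6). (13,7): Accepted (max 13). (11,14): Accepted (max 14).

Rejected, Accepted, Accepted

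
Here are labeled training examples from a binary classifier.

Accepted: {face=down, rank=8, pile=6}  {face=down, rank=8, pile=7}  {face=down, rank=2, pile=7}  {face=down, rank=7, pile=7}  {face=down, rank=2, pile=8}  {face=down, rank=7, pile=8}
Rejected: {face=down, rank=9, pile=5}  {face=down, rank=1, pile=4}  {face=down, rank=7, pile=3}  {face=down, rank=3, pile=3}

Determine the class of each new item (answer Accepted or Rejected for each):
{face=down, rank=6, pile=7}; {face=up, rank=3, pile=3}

Accepted, Rejected

The classifier is using: pile ≥ 6.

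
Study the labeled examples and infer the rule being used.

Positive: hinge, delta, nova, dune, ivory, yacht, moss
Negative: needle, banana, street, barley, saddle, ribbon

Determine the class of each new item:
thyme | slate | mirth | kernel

Positive, Positive, Positive, Negative

The classifier is using: length ≤ 5.
Positive: thyme, since length 5. Positive: slate, since length 5. Positive: mirth, since length 5. Negative: kernel, since length 6.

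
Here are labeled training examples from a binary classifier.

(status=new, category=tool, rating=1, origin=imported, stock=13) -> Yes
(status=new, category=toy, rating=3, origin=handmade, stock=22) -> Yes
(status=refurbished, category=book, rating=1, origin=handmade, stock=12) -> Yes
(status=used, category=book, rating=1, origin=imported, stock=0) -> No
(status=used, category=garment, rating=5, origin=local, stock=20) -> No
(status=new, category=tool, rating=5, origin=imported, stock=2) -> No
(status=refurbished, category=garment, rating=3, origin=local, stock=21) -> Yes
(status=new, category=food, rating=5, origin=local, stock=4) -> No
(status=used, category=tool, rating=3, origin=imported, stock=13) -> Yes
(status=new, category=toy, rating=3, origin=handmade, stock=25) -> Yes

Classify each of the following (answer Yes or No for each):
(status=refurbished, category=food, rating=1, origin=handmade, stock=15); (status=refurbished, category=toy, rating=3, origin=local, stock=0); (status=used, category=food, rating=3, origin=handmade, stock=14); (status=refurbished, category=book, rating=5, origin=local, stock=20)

A rule that fits every label: stock ≥ 2 AND rating ≤ 3 — true of each 'Yes' example, false of each 'No' one.
(status=refurbished, category=food, rating=1, origin=handmade, stock=15) → stock = 15, rating = 1 → Yes. (status=refurbished, category=toy, rating=3, origin=local, stock=0) → stock = 0, rating = 3 → No. (status=used, category=food, rating=3, origin=handmade, stock=14) → stock = 14, rating = 3 → Yes. (status=refurbished, category=book, rating=5, origin=local, stock=20) → stock = 20, rating = 5 → No.

Yes, No, Yes, No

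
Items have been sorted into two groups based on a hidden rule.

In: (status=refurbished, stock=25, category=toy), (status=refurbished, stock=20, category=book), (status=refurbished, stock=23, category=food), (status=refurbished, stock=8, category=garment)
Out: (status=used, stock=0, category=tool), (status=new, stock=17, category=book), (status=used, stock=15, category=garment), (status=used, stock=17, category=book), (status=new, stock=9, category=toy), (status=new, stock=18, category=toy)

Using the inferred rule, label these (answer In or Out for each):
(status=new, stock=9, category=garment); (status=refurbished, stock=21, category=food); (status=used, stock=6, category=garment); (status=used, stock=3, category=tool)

The pattern is that an item is 'In' exactly when: status is refurbished.
(status=new, stock=9, category=garment) — status is new, hence Out. (status=refurbished, stock=21, category=food) — status is refurbished, hence In. (status=used, stock=6, category=garment) — status is used, hence Out. (status=used, stock=3, category=tool) — status is used, hence Out.

Out, In, Out, Out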